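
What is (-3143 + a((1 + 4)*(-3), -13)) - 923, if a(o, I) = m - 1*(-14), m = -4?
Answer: -4056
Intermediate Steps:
a(o, I) = 10 (a(o, I) = -4 - 1*(-14) = -4 + 14 = 10)
(-3143 + a((1 + 4)*(-3), -13)) - 923 = (-3143 + 10) - 923 = -3133 - 923 = -4056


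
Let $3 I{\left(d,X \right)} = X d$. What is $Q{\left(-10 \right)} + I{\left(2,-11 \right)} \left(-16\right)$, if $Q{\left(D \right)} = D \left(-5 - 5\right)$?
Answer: $\frac{652}{3} \approx 217.33$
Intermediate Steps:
$I{\left(d,X \right)} = \frac{X d}{3}$
$Q{\left(D \right)} = - 10 D$ ($Q{\left(D \right)} = D \left(-10\right) = - 10 D$)
$Q{\left(-10 \right)} + I{\left(2,-11 \right)} \left(-16\right) = \left(-10\right) \left(-10\right) + \frac{1}{3} \left(-11\right) 2 \left(-16\right) = 100 - - \frac{352}{3} = 100 + \frac{352}{3} = \frac{652}{3}$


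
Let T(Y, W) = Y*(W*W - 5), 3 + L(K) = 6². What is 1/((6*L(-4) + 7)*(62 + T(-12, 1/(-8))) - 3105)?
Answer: 16/349865 ≈ 4.5732e-5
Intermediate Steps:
L(K) = 33 (L(K) = -3 + 6² = -3 + 36 = 33)
T(Y, W) = Y*(-5 + W²) (T(Y, W) = Y*(W² - 5) = Y*(-5 + W²))
1/((6*L(-4) + 7)*(62 + T(-12, 1/(-8))) - 3105) = 1/((6*33 + 7)*(62 - 12*(-5 + (1/(-8))²)) - 3105) = 1/((198 + 7)*(62 - 12*(-5 + (-⅛)²)) - 3105) = 1/(205*(62 - 12*(-5 + 1/64)) - 3105) = 1/(205*(62 - 12*(-319/64)) - 3105) = 1/(205*(62 + 957/16) - 3105) = 1/(205*(1949/16) - 3105) = 1/(399545/16 - 3105) = 1/(349865/16) = 16/349865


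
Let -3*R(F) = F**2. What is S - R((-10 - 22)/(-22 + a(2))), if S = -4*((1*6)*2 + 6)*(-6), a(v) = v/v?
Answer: 572560/1323 ≈ 432.77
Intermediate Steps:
a(v) = 1
S = 432 (S = -4*(6*2 + 6)*(-6) = -4*(12 + 6)*(-6) = -4*18*(-6) = -72*(-6) = 432)
R(F) = -F**2/3
S - R((-10 - 22)/(-22 + a(2))) = 432 - (-1)*((-10 - 22)/(-22 + 1))**2/3 = 432 - (-1)*(-32/(-21))**2/3 = 432 - (-1)*(-32*(-1/21))**2/3 = 432 - (-1)*(32/21)**2/3 = 432 - (-1)*1024/(3*441) = 432 - 1*(-1024/1323) = 432 + 1024/1323 = 572560/1323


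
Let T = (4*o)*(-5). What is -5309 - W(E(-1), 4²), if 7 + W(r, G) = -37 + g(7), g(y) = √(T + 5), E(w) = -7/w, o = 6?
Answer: -5265 - I*√115 ≈ -5265.0 - 10.724*I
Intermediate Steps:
T = -120 (T = (4*6)*(-5) = 24*(-5) = -120)
g(y) = I*√115 (g(y) = √(-120 + 5) = √(-115) = I*√115)
W(r, G) = -44 + I*√115 (W(r, G) = -7 + (-37 + I*√115) = -44 + I*√115)
-5309 - W(E(-1), 4²) = -5309 - (-44 + I*√115) = -5309 + (44 - I*√115) = -5265 - I*√115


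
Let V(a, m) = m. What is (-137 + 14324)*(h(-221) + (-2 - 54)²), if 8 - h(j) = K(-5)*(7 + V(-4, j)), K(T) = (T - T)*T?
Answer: 44603928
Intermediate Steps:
K(T) = 0 (K(T) = 0*T = 0)
h(j) = 8 (h(j) = 8 - 0*(7 + j) = 8 - 1*0 = 8 + 0 = 8)
(-137 + 14324)*(h(-221) + (-2 - 54)²) = (-137 + 14324)*(8 + (-2 - 54)²) = 14187*(8 + (-56)²) = 14187*(8 + 3136) = 14187*3144 = 44603928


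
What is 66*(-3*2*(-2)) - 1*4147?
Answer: -3355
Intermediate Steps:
66*(-3*2*(-2)) - 1*4147 = 66*(-6*(-2)) - 4147 = 66*12 - 4147 = 792 - 4147 = -3355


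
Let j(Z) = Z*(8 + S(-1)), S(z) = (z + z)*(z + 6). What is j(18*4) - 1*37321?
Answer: -37465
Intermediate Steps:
S(z) = 2*z*(6 + z) (S(z) = (2*z)*(6 + z) = 2*z*(6 + z))
j(Z) = -2*Z (j(Z) = Z*(8 + 2*(-1)*(6 - 1)) = Z*(8 + 2*(-1)*5) = Z*(8 - 10) = Z*(-2) = -2*Z)
j(18*4) - 1*37321 = -36*4 - 1*37321 = -2*72 - 37321 = -144 - 37321 = -37465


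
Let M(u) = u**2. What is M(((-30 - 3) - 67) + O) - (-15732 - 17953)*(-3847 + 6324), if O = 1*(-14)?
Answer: 83450741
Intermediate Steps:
O = -14
M(((-30 - 3) - 67) + O) - (-15732 - 17953)*(-3847 + 6324) = (((-30 - 3) - 67) - 14)**2 - (-15732 - 17953)*(-3847 + 6324) = ((-33 - 67) - 14)**2 - (-33685)*2477 = (-100 - 14)**2 - 1*(-83437745) = (-114)**2 + 83437745 = 12996 + 83437745 = 83450741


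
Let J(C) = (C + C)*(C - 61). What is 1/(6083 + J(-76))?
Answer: 1/26907 ≈ 3.7165e-5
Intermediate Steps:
J(C) = 2*C*(-61 + C) (J(C) = (2*C)*(-61 + C) = 2*C*(-61 + C))
1/(6083 + J(-76)) = 1/(6083 + 2*(-76)*(-61 - 76)) = 1/(6083 + 2*(-76)*(-137)) = 1/(6083 + 20824) = 1/26907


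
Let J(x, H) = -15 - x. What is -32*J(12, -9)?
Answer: 864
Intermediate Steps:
-32*J(12, -9) = -32*(-15 - 1*12) = -32*(-15 - 12) = -32*(-27) = 864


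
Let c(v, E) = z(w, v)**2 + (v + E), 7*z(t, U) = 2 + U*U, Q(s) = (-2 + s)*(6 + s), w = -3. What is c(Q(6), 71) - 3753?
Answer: 5139570/49 ≈ 1.0489e+5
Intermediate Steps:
z(t, U) = 2/7 + U**2/7 (z(t, U) = (2 + U*U)/7 = (2 + U**2)/7 = 2/7 + U**2/7)
c(v, E) = E + v + (2/7 + v**2/7)**2 (c(v, E) = (2/7 + v**2/7)**2 + (v + E) = (2/7 + v**2/7)**2 + (E + v) = E + v + (2/7 + v**2/7)**2)
c(Q(6), 71) - 3753 = (71 + (-12 + 6**2 + 4*6) + (2 + (-12 + 6**2 + 4*6)**2)**2/49) - 3753 = (71 + (-12 + 36 + 24) + (2 + (-12 + 36 + 24)**2)**2/49) - 3753 = (71 + 48 + (2 + 48**2)**2/49) - 3753 = (71 + 48 + (2 + 2304)**2/49) - 3753 = (71 + 48 + (1/49)*2306**2) - 3753 = (71 + 48 + (1/49)*5317636) - 3753 = (71 + 48 + 5317636/49) - 3753 = 5323467/49 - 3753 = 5139570/49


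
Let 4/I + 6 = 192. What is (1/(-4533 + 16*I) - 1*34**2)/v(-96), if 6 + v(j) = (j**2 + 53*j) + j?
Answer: -44299715/154282542 ≈ -0.28713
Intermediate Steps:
I = 2/93 (I = 4/(-6 + 192) = 4/186 = 4*(1/186) = 2/93 ≈ 0.021505)
v(j) = -6 + j**2 + 54*j (v(j) = -6 + ((j**2 + 53*j) + j) = -6 + (j**2 + 54*j) = -6 + j**2 + 54*j)
(1/(-4533 + 16*I) - 1*34**2)/v(-96) = (1/(-4533 + 16*(2/93)) - 1*34**2)/(-6 + (-96)**2 + 54*(-96)) = (1/(-4533 + 32/93) - 1*1156)/(-6 + 9216 - 5184) = (1/(-421537/93) - 1156)/4026 = (-93/421537 - 1156)*(1/4026) = -487296865/421537*1/4026 = -44299715/154282542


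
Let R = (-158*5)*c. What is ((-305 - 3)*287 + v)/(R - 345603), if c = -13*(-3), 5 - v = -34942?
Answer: 53449/376413 ≈ 0.14200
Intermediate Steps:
v = 34947 (v = 5 - 1*(-34942) = 5 + 34942 = 34947)
c = 39
R = -30810 (R = -158*5*39 = -790*39 = -30810)
((-305 - 3)*287 + v)/(R - 345603) = ((-305 - 3)*287 + 34947)/(-30810 - 345603) = (-308*287 + 34947)/(-376413) = (-88396 + 34947)*(-1/376413) = -53449*(-1/376413) = 53449/376413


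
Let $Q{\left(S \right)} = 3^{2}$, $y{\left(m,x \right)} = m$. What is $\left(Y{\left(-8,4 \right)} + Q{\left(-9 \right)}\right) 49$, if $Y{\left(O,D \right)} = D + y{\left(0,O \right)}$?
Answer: $637$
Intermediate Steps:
$Y{\left(O,D \right)} = D$ ($Y{\left(O,D \right)} = D + 0 = D$)
$Q{\left(S \right)} = 9$
$\left(Y{\left(-8,4 \right)} + Q{\left(-9 \right)}\right) 49 = \left(4 + 9\right) 49 = 13 \cdot 49 = 637$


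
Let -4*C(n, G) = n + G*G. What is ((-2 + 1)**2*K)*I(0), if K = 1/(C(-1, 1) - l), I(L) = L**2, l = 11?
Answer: 0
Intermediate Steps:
C(n, G) = -n/4 - G**2/4 (C(n, G) = -(n + G*G)/4 = -(n + G**2)/4 = -n/4 - G**2/4)
K = -1/11 (K = 1/((-1/4*(-1) - 1/4*1**2) - 1*11) = 1/((1/4 - 1/4*1) - 11) = 1/((1/4 - 1/4) - 11) = 1/(0 - 11) = 1/(-11) = -1/11 ≈ -0.090909)
((-2 + 1)**2*K)*I(0) = ((-2 + 1)**2*(-1/11))*0**2 = ((-1)**2*(-1/11))*0 = (1*(-1/11))*0 = -1/11*0 = 0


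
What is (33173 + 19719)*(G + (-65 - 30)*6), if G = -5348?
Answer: -313014856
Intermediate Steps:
(33173 + 19719)*(G + (-65 - 30)*6) = (33173 + 19719)*(-5348 + (-65 - 30)*6) = 52892*(-5348 - 95*6) = 52892*(-5348 - 570) = 52892*(-5918) = -313014856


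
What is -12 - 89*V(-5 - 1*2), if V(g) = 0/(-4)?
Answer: -12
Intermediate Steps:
V(g) = 0 (V(g) = 0*(-¼) = 0)
-12 - 89*V(-5 - 1*2) = -12 - 89*0 = -12 + 0 = -12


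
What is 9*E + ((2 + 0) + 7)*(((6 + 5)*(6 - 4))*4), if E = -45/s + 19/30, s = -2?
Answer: 5001/5 ≈ 1000.2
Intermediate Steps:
E = 347/15 (E = -45/(-2) + 19/30 = -45*(-1/2) + 19*(1/30) = 45/2 + 19/30 = 347/15 ≈ 23.133)
9*E + ((2 + 0) + 7)*(((6 + 5)*(6 - 4))*4) = 9*(347/15) + ((2 + 0) + 7)*(((6 + 5)*(6 - 4))*4) = 1041/5 + (2 + 7)*((11*2)*4) = 1041/5 + 9*(22*4) = 1041/5 + 9*88 = 1041/5 + 792 = 5001/5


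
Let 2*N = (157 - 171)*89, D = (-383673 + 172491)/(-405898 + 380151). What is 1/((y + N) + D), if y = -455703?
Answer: -25747/11748814340 ≈ -2.1915e-6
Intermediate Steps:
D = 211182/25747 (D = -211182/(-25747) = -211182*(-1/25747) = 211182/25747 ≈ 8.2022)
N = -623 (N = ((157 - 171)*89)/2 = (-14*89)/2 = (1/2)*(-1246) = -623)
1/((y + N) + D) = 1/((-455703 - 623) + 211182/25747) = 1/(-456326 + 211182/25747) = 1/(-11748814340/25747) = -25747/11748814340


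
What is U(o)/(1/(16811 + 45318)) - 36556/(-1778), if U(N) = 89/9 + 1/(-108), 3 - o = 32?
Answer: 58935244651/96012 ≈ 6.1383e+5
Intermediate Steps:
o = -29 (o = 3 - 1*32 = 3 - 32 = -29)
U(N) = 1067/108 (U(N) = 89*(⅑) + 1*(-1/108) = 89/9 - 1/108 = 1067/108)
U(o)/(1/(16811 + 45318)) - 36556/(-1778) = 1067/(108*(1/(16811 + 45318))) - 36556/(-1778) = 1067/(108*(1/62129)) - 36556*(-1/1778) = 1067/(108*(1/62129)) + 18278/889 = (1067/108)*62129 + 18278/889 = 66291643/108 + 18278/889 = 58935244651/96012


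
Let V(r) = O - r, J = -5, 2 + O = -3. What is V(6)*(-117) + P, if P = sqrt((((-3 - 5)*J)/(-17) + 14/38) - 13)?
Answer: 1287 + 22*I*sqrt(3230)/323 ≈ 1287.0 + 3.871*I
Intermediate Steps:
O = -5 (O = -2 - 3 = -5)
V(r) = -5 - r
P = 22*I*sqrt(3230)/323 (P = sqrt((((-3 - 5)*(-5))/(-17) + 14/38) - 13) = sqrt((-8*(-5)*(-1/17) + 14*(1/38)) - 13) = sqrt((40*(-1/17) + 7/19) - 13) = sqrt((-40/17 + 7/19) - 13) = sqrt(-641/323 - 13) = sqrt(-4840/323) = 22*I*sqrt(3230)/323 ≈ 3.871*I)
V(6)*(-117) + P = (-5 - 1*6)*(-117) + 22*I*sqrt(3230)/323 = (-5 - 6)*(-117) + 22*I*sqrt(3230)/323 = -11*(-117) + 22*I*sqrt(3230)/323 = 1287 + 22*I*sqrt(3230)/323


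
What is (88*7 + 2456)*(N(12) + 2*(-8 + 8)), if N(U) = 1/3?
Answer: 1024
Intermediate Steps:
N(U) = ⅓
(88*7 + 2456)*(N(12) + 2*(-8 + 8)) = (88*7 + 2456)*(⅓ + 2*(-8 + 8)) = (616 + 2456)*(⅓ + 2*0) = 3072*(⅓ + 0) = 3072*(⅓) = 1024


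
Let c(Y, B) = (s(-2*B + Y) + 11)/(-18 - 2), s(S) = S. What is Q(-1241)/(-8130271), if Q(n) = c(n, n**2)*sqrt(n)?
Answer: -770348*I*sqrt(1241)/40651355 ≈ -0.66757*I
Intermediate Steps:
c(Y, B) = -11/20 - Y/20 + B/10 (c(Y, B) = ((-2*B + Y) + 11)/(-18 - 2) = ((Y - 2*B) + 11)/(-20) = (11 + Y - 2*B)*(-1/20) = -11/20 - Y/20 + B/10)
Q(n) = sqrt(n)*(-11/20 - n/20 + n**2/10) (Q(n) = (-11/20 - n/20 + n**2/10)*sqrt(n) = sqrt(n)*(-11/20 - n/20 + n**2/10))
Q(-1241)/(-8130271) = (sqrt(-1241)*(-11 - 1*(-1241) + 2*(-1241)**2)/20)/(-8130271) = ((I*sqrt(1241))*(-11 + 1241 + 2*1540081)/20)*(-1/8130271) = ((I*sqrt(1241))*(-11 + 1241 + 3080162)/20)*(-1/8130271) = ((1/20)*(I*sqrt(1241))*3081392)*(-1/8130271) = (770348*I*sqrt(1241)/5)*(-1/8130271) = -770348*I*sqrt(1241)/40651355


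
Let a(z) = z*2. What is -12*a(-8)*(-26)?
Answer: -4992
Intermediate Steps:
a(z) = 2*z
-12*a(-8)*(-26) = -24*(-8)*(-26) = -12*(-16)*(-26) = 192*(-26) = -4992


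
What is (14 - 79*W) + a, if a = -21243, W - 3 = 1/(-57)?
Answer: -1223483/57 ≈ -21465.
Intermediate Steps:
W = 170/57 (W = 3 + 1/(-57) = 3 - 1/57 = 170/57 ≈ 2.9825)
(14 - 79*W) + a = (14 - 79*170/57) - 21243 = (14 - 13430/57) - 21243 = -12632/57 - 21243 = -1223483/57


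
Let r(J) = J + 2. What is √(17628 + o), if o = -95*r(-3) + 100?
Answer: √17823 ≈ 133.50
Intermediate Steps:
r(J) = 2 + J
o = 195 (o = -95*(2 - 3) + 100 = -95*(-1) + 100 = 95 + 100 = 195)
√(17628 + o) = √(17628 + 195) = √17823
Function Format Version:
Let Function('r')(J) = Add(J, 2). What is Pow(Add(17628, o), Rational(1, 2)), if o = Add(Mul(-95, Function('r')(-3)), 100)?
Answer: Pow(17823, Rational(1, 2)) ≈ 133.50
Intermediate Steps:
Function('r')(J) = Add(2, J)
o = 195 (o = Add(Mul(-95, Add(2, -3)), 100) = Add(Mul(-95, -1), 100) = Add(95, 100) = 195)
Pow(Add(17628, o), Rational(1, 2)) = Pow(Add(17628, 195), Rational(1, 2)) = Pow(17823, Rational(1, 2))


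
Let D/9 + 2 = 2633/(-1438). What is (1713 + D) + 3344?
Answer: 7222385/1438 ≈ 5022.5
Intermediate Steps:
D = -49581/1438 (D = -18 + 9*(2633/(-1438)) = -18 + 9*(2633*(-1/1438)) = -18 + 9*(-2633/1438) = -18 - 23697/1438 = -49581/1438 ≈ -34.479)
(1713 + D) + 3344 = (1713 - 49581/1438) + 3344 = 2413713/1438 + 3344 = 7222385/1438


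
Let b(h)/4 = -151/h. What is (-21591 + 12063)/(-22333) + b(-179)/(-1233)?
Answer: 2089407164/4929049431 ≈ 0.42390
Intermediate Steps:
b(h) = -604/h (b(h) = 4*(-151/h) = -604/h)
(-21591 + 12063)/(-22333) + b(-179)/(-1233) = (-21591 + 12063)/(-22333) - 604/(-179)/(-1233) = -9528*(-1/22333) - 604*(-1/179)*(-1/1233) = 9528/22333 + (604/179)*(-1/1233) = 9528/22333 - 604/220707 = 2089407164/4929049431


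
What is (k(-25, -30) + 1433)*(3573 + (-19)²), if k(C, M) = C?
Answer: 5539072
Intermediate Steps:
(k(-25, -30) + 1433)*(3573 + (-19)²) = (-25 + 1433)*(3573 + (-19)²) = 1408*(3573 + 361) = 1408*3934 = 5539072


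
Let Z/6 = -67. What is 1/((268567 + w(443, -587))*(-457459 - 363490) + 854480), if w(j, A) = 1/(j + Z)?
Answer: -41/9039638000672 ≈ -4.5356e-12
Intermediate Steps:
Z = -402 (Z = 6*(-67) = -402)
w(j, A) = 1/(-402 + j) (w(j, A) = 1/(j - 402) = 1/(-402 + j))
1/((268567 + w(443, -587))*(-457459 - 363490) + 854480) = 1/((268567 + 1/(-402 + 443))*(-457459 - 363490) + 854480) = 1/((268567 + 1/41)*(-820949) + 854480) = 1/((11011248/41)*(-820949) + 854480) = 1/(-9039673034352/41 + 854480) = 1/(-9039638000672/41) = -41/9039638000672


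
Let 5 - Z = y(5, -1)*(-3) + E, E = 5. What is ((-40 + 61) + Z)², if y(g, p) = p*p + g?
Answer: 1521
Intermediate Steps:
y(g, p) = g + p² (y(g, p) = p² + g = g + p²)
Z = 18 (Z = 5 - ((5 + (-1)²)*(-3) + 5) = 5 - ((5 + 1)*(-3) + 5) = 5 - (6*(-3) + 5) = 5 - (-18 + 5) = 5 - 1*(-13) = 5 + 13 = 18)
((-40 + 61) + Z)² = ((-40 + 61) + 18)² = (21 + 18)² = 39² = 1521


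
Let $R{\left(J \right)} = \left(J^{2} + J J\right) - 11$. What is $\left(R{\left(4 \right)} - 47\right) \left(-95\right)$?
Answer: $2470$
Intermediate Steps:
$R{\left(J \right)} = -11 + 2 J^{2}$ ($R{\left(J \right)} = \left(J^{2} + J^{2}\right) - 11 = 2 J^{2} - 11 = -11 + 2 J^{2}$)
$\left(R{\left(4 \right)} - 47\right) \left(-95\right) = \left(\left(-11 + 2 \cdot 4^{2}\right) - 47\right) \left(-95\right) = \left(\left(-11 + 2 \cdot 16\right) - 47\right) \left(-95\right) = \left(\left(-11 + 32\right) - 47\right) \left(-95\right) = \left(21 - 47\right) \left(-95\right) = \left(-26\right) \left(-95\right) = 2470$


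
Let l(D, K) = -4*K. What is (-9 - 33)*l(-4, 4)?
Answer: 672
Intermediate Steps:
(-9 - 33)*l(-4, 4) = (-9 - 33)*(-4*4) = -42*(-16) = 672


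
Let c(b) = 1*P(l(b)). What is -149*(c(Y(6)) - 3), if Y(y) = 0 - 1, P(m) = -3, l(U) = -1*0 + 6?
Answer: 894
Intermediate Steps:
l(U) = 6 (l(U) = 0 + 6 = 6)
Y(y) = -1
c(b) = -3 (c(b) = 1*(-3) = -3)
-149*(c(Y(6)) - 3) = -149*(-3 - 3) = -149*(-6) = 894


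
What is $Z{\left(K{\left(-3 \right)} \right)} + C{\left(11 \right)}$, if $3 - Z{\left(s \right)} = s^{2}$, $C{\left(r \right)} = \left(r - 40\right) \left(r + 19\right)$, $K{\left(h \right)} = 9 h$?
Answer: $-1596$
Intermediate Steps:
$C{\left(r \right)} = \left(-40 + r\right) \left(19 + r\right)$
$Z{\left(s \right)} = 3 - s^{2}$
$Z{\left(K{\left(-3 \right)} \right)} + C{\left(11 \right)} = \left(3 - \left(9 \left(-3\right)\right)^{2}\right) - \left(991 - 121\right) = \left(3 - \left(-27\right)^{2}\right) - 870 = \left(3 - 729\right) - 870 = -726 - 870 = -1596$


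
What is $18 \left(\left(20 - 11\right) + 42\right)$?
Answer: $918$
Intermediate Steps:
$18 \left(\left(20 - 11\right) + 42\right) = 18 \left(9 + 42\right) = 18 \cdot 51 = 918$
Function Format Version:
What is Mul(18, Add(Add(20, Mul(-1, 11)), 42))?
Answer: 918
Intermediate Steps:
Mul(18, Add(Add(20, Mul(-1, 11)), 42)) = Mul(18, Add(Add(20, -11), 42)) = Mul(18, Add(9, 42)) = Mul(18, 51) = 918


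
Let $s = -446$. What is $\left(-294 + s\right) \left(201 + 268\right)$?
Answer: $-347060$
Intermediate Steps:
$\left(-294 + s\right) \left(201 + 268\right) = \left(-294 - 446\right) \left(201 + 268\right) = \left(-740\right) 469 = -347060$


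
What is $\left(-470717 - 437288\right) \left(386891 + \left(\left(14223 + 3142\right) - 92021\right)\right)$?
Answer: $-283510941175$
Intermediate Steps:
$\left(-470717 - 437288\right) \left(386891 + \left(\left(14223 + 3142\right) - 92021\right)\right) = - 908005 \left(386891 + \left(17365 - 92021\right)\right) = - 908005 \left(386891 - 74656\right) = \left(-908005\right) 312235 = -283510941175$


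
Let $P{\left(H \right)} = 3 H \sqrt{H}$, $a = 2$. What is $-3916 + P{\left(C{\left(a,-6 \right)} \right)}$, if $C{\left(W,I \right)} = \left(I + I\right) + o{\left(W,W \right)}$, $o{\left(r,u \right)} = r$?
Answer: $-3916 - 30 i \sqrt{10} \approx -3916.0 - 94.868 i$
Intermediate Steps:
$C{\left(W,I \right)} = W + 2 I$ ($C{\left(W,I \right)} = \left(I + I\right) + W = 2 I + W = W + 2 I$)
$P{\left(H \right)} = 3 H^{\frac{3}{2}}$
$-3916 + P{\left(C{\left(a,-6 \right)} \right)} = -3916 + 3 \left(2 + 2 \left(-6\right)\right)^{\frac{3}{2}} = -3916 + 3 \left(2 - 12\right)^{\frac{3}{2}} = -3916 + 3 \left(-10\right)^{\frac{3}{2}} = -3916 + 3 \left(- 10 i \sqrt{10}\right) = -3916 - 30 i \sqrt{10}$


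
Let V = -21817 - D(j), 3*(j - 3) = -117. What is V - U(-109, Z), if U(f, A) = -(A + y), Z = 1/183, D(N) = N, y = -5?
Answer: -3986837/183 ≈ -21786.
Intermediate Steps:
j = -36 (j = 3 + (⅓)*(-117) = 3 - 39 = -36)
Z = 1/183 ≈ 0.0054645
U(f, A) = 5 - A (U(f, A) = -(A - 5) = -(-5 + A) = 5 - A)
V = -21781 (V = -21817 - 1*(-36) = -21817 + 36 = -21781)
V - U(-109, Z) = -21781 - (5 - 1*1/183) = -21781 - (5 - 1/183) = -21781 - 1*914/183 = -21781 - 914/183 = -3986837/183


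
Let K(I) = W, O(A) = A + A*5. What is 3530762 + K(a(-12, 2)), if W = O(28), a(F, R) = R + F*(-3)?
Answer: 3530930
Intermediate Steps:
O(A) = 6*A (O(A) = A + 5*A = 6*A)
a(F, R) = R - 3*F
W = 168 (W = 6*28 = 168)
K(I) = 168
3530762 + K(a(-12, 2)) = 3530762 + 168 = 3530930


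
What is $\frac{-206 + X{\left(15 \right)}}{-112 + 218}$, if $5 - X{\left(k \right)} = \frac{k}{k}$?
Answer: $- \frac{101}{53} \approx -1.9057$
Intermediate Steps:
$X{\left(k \right)} = 4$ ($X{\left(k \right)} = 5 - \frac{k}{k} = 5 - 1 = 4$)
$\frac{-206 + X{\left(15 \right)}}{-112 + 218} = \frac{-206 + 4}{-112 + 218} = - \frac{202}{106} = \left(-202\right) \frac{1}{106} = - \frac{101}{53}$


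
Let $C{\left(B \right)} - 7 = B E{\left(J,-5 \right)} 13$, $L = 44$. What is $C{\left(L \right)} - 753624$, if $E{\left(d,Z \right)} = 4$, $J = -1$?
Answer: $-751329$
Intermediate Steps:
$C{\left(B \right)} = 7 + 52 B$ ($C{\left(B \right)} = 7 + B 4 \cdot 13 = 7 + 4 B 13 = 7 + 52 B$)
$C{\left(L \right)} - 753624 = \left(7 + 52 \cdot 44\right) - 753624 = \left(7 + 2288\right) - 753624 = 2295 - 753624 = -751329$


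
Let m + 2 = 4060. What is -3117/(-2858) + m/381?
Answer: 12785341/1088898 ≈ 11.742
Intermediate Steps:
m = 4058 (m = -2 + 4060 = 4058)
-3117/(-2858) + m/381 = -3117/(-2858) + 4058/381 = -3117*(-1/2858) + 4058*(1/381) = 3117/2858 + 4058/381 = 12785341/1088898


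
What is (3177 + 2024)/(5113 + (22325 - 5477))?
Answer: 5201/21961 ≈ 0.23683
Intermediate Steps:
(3177 + 2024)/(5113 + (22325 - 5477)) = 5201/(5113 + 16848) = 5201/21961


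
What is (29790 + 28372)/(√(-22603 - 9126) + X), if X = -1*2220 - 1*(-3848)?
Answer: 94687736/2682113 - 58162*I*√31729/2682113 ≈ 35.303 - 3.8627*I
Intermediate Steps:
X = 1628 (X = -2220 + 3848 = 1628)
(29790 + 28372)/(√(-22603 - 9126) + X) = (29790 + 28372)/(√(-22603 - 9126) + 1628) = 58162/(√(-31729) + 1628) = 58162/(I*√31729 + 1628) = 58162/(1628 + I*√31729)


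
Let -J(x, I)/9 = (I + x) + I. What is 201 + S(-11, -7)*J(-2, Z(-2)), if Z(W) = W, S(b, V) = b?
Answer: -393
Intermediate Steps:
J(x, I) = -18*I - 9*x (J(x, I) = -9*((I + x) + I) = -9*(x + 2*I) = -18*I - 9*x)
201 + S(-11, -7)*J(-2, Z(-2)) = 201 - 11*(-18*(-2) - 9*(-2)) = 201 - 11*(36 + 18) = 201 - 11*54 = 201 - 594 = -393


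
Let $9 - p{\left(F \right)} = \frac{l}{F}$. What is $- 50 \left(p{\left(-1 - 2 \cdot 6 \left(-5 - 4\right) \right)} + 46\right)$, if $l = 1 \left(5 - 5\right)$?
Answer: $-2750$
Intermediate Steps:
$l = 0$ ($l = 1 \cdot 0 = 0$)
$p{\left(F \right)} = 9$ ($p{\left(F \right)} = 9 - \frac{0}{F} = 9 - 0 = 9 + 0 = 9$)
$- 50 \left(p{\left(-1 - 2 \cdot 6 \left(-5 - 4\right) \right)} + 46\right) = - 50 \left(9 + 46\right) = \left(-50\right) 55 = -2750$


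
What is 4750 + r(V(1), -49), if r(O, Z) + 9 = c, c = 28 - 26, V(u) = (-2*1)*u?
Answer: 4743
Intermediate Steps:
V(u) = -2*u
c = 2
r(O, Z) = -7 (r(O, Z) = -9 + 2 = -7)
4750 + r(V(1), -49) = 4750 - 7 = 4743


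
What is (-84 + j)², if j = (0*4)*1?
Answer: 7056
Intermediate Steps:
j = 0 (j = 0*1 = 0)
(-84 + j)² = (-84 + 0)² = (-84)² = 7056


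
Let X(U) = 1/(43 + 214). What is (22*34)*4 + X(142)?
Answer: 768945/257 ≈ 2992.0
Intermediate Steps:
X(U) = 1/257
(22*34)*4 + X(142) = (22*34)*4 + 1/257 = 748*4 + 1/257 = 2992 + 1/257 = 768945/257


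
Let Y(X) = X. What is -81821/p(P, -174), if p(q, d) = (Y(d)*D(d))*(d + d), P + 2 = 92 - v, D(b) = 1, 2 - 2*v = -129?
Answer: -81821/60552 ≈ -1.3513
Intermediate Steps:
v = 131/2 (v = 1 - 1/2*(-129) = 1 + 129/2 = 131/2 ≈ 65.500)
P = 49/2 (P = -2 + (92 - 1*131/2) = -2 + (92 - 131/2) = -2 + 53/2 = 49/2 ≈ 24.500)
p(q, d) = 2*d**2 (p(q, d) = (d*1)*(d + d) = d*(2*d) = 2*d**2)
-81821/p(P, -174) = -81821/(2*(-174)**2) = -81821/(2*30276) = -81821/60552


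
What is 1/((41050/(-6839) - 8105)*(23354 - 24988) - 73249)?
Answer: 6839/90138901019 ≈ 7.5872e-8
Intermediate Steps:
1/((41050/(-6839) - 8105)*(23354 - 24988) - 73249) = 1/((41050*(-1/6839) - 8105)*(-1634) - 73249) = 1/((-41050/6839 - 8105)*(-1634) - 73249) = 1/(-55471145/6839*(-1634) - 73249) = 1/(90639850930/6839 - 73249) = 1/(90138901019/6839) = 6839/90138901019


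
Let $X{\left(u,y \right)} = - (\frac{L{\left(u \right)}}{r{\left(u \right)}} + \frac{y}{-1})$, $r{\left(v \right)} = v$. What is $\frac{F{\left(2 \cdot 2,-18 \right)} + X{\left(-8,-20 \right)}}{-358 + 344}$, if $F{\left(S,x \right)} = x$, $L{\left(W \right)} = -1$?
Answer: $\frac{305}{112} \approx 2.7232$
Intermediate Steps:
$X{\left(u,y \right)} = y + \frac{1}{u}$ ($X{\left(u,y \right)} = - (- \frac{1}{u} + \frac{y}{-1}) = - (- \frac{1}{u} + y \left(-1\right)) = - (- \frac{1}{u} - y) = - (- y - \frac{1}{u}) = y + \frac{1}{u}$)
$\frac{F{\left(2 \cdot 2,-18 \right)} + X{\left(-8,-20 \right)}}{-358 + 344} = \frac{-18 - \left(20 - \frac{1}{-8}\right)}{-358 + 344} = \frac{-18 - \frac{161}{8}}{-14} = \left(-18 - \frac{161}{8}\right) \left(- \frac{1}{14}\right) = \left(- \frac{305}{8}\right) \left(- \frac{1}{14}\right) = \frac{305}{112}$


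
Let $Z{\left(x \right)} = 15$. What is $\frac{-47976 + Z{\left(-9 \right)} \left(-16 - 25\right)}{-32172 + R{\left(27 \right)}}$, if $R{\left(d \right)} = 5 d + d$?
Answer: $\frac{16197}{10670} \approx 1.518$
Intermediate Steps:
$R{\left(d \right)} = 6 d$
$\frac{-47976 + Z{\left(-9 \right)} \left(-16 - 25\right)}{-32172 + R{\left(27 \right)}} = \frac{-47976 + 15 \left(-16 - 25\right)}{-32172 + 6 \cdot 27} = \frac{-47976 + 15 \left(-16 - 25\right)}{-32172 + 162} = \frac{-47976 + 15 \left(-41\right)}{-32010} = \left(-47976 - 615\right) \left(- \frac{1}{32010}\right) = \left(-48591\right) \left(- \frac{1}{32010}\right) = \frac{16197}{10670}$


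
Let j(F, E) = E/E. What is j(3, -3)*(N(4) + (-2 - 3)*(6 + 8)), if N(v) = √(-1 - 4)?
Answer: -70 + I*√5 ≈ -70.0 + 2.2361*I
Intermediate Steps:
N(v) = I*√5 (N(v) = √(-5) = I*√5)
j(F, E) = 1
j(3, -3)*(N(4) + (-2 - 3)*(6 + 8)) = 1*(I*√5 + (-2 - 3)*(6 + 8)) = 1*(I*√5 - 5*14) = 1*(I*√5 - 70) = 1*(-70 + I*√5) = -70 + I*√5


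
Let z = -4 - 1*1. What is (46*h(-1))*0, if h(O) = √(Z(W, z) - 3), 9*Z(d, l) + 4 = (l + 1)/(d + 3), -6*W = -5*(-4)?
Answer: 0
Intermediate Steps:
z = -5 (z = -4 - 1 = -5)
W = -10/3 (W = -(-5)*(-4)/6 = -⅙*20 = -10/3 ≈ -3.3333)
Z(d, l) = -4/9 + (1 + l)/(9*(3 + d)) (Z(d, l) = -4/9 + ((l + 1)/(d + 3))/9 = -4/9 + ((1 + l)/(3 + d))/9 = -4/9 + (1 + l)/(9*(3 + d)))
h(O) = I*√19/3 (h(O) = √((-11 - 5 - 4*(-10/3))/(9*(3 - 10/3)) - 3) = √((-11 - 5 + 40/3)/(9*(-⅓)) - 3) = √((⅑)*(-3)*(-8/3) - 3) = √(8/9 - 3) = √(-19/9) = I*√19/3)
(46*h(-1))*0 = (46*(I*√19/3))*0 = (46*I*√19/3)*0 = 0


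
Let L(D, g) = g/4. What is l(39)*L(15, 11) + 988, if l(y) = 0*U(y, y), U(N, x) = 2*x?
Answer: 988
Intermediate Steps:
L(D, g) = g/4 (L(D, g) = g*(¼) = g/4)
l(y) = 0 (l(y) = 0*(2*y) = 0)
l(39)*L(15, 11) + 988 = 0*((¼)*11) + 988 = 0*(11/4) + 988 = 0 + 988 = 988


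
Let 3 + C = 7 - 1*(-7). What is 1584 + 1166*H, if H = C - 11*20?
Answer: -242110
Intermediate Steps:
C = 11 (C = -3 + (7 - 1*(-7)) = -3 + (7 + 7) = -3 + 14 = 11)
H = -209 (H = 11 - 11*20 = 11 - 220 = -209)
1584 + 1166*H = 1584 + 1166*(-209) = 1584 - 243694 = -242110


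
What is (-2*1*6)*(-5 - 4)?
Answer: 108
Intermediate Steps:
(-2*1*6)*(-5 - 4) = -2*6*(-9) = -12*(-9) = 108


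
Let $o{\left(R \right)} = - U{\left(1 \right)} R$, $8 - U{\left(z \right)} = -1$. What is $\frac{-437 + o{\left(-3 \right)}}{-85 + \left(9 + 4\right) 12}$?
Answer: $- \frac{410}{71} \approx -5.7747$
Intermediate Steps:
$U{\left(z \right)} = 9$ ($U{\left(z \right)} = 8 - -1 = 8 + 1 = 9$)
$o{\left(R \right)} = - 9 R$ ($o{\left(R \right)} = \left(-1\right) 9 R = - 9 R$)
$\frac{-437 + o{\left(-3 \right)}}{-85 + \left(9 + 4\right) 12} = \frac{-437 - -27}{-85 + \left(9 + 4\right) 12} = \frac{-437 + 27}{-85 + 13 \cdot 12} = - \frac{410}{-85 + 156} = - \frac{410}{71}$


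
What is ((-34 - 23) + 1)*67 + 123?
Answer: -3629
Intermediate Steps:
((-34 - 23) + 1)*67 + 123 = (-57 + 1)*67 + 123 = -56*67 + 123 = -3752 + 123 = -3629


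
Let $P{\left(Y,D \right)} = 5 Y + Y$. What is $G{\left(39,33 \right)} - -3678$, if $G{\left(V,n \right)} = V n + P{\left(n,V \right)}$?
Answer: $5163$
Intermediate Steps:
$P{\left(Y,D \right)} = 6 Y$
$G{\left(V,n \right)} = 6 n + V n$ ($G{\left(V,n \right)} = V n + 6 n = 6 n + V n$)
$G{\left(39,33 \right)} - -3678 = 33 \left(6 + 39\right) - -3678 = 33 \cdot 45 + 3678 = 1485 + 3678 = 5163$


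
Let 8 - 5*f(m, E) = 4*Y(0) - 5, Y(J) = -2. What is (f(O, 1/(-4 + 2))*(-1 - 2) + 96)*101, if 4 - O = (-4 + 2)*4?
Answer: 42117/5 ≈ 8423.4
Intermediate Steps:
O = 12 (O = 4 - (-4 + 2)*4 = 4 - (-2)*4 = 4 - 1*(-8) = 4 + 8 = 12)
f(m, E) = 21/5 (f(m, E) = 8/5 - (4*(-2) - 5)/5 = 8/5 - (-8 - 5)/5 = 8/5 - ⅕*(-13) = 8/5 + 13/5 = 21/5)
(f(O, 1/(-4 + 2))*(-1 - 2) + 96)*101 = (21*(-1 - 2)/5 + 96)*101 = ((21/5)*(-3) + 96)*101 = (-63/5 + 96)*101 = (417/5)*101 = 42117/5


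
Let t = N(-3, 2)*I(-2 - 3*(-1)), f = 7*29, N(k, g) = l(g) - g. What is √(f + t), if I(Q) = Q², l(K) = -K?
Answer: √199 ≈ 14.107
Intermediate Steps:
N(k, g) = -2*g (N(k, g) = -g - g = -2*g)
f = 203
t = -4 (t = (-2*2)*(-2 - 3*(-1))² = -4*(-2 + 3)² = -4*1² = -4*1 = -4)
√(f + t) = √(203 - 4) = √199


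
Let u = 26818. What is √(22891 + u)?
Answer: √49709 ≈ 222.96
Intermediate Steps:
√(22891 + u) = √(22891 + 26818) = √49709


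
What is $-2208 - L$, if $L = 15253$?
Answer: $-17461$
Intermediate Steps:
$-2208 - L = -2208 - 15253 = -17461$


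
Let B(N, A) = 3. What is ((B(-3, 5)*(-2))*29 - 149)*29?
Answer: -9367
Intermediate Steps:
((B(-3, 5)*(-2))*29 - 149)*29 = ((3*(-2))*29 - 149)*29 = (-6*29 - 149)*29 = (-174 - 149)*29 = -323*29 = -9367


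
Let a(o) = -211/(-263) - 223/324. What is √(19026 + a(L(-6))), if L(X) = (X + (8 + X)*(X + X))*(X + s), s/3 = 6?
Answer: 11*√3523880981/4734 ≈ 137.94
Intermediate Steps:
s = 18 (s = 3*6 = 18)
L(X) = (18 + X)*(X + 2*X*(8 + X)) (L(X) = (X + (8 + X)*(X + X))*(X + 18) = (X + (8 + X)*(2*X))*(18 + X) = (X + 2*X*(8 + X))*(18 + X) = (18 + X)*(X + 2*X*(8 + X)))
a(o) = 9715/85212 (a(o) = -211*(-1/263) - 223*1/324 = 211/263 - 223/324 = 9715/85212)
√(19026 + a(L(-6))) = √(19026 + 9715/85212) = √(1621253227/85212) = 11*√3523880981/4734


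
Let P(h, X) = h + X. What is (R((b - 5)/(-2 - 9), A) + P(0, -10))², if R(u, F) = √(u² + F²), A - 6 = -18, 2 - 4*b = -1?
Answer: (440 - √279073)²/1936 ≈ 4.0249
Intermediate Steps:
b = ¾ (b = ½ - ¼*(-1) = ½ + ¼ = ¾ ≈ 0.75000)
A = -12 (A = 6 - 18 = -12)
P(h, X) = X + h
R(u, F) = √(F² + u²)
(R((b - 5)/(-2 - 9), A) + P(0, -10))² = (√((-12)² + ((¾ - 5)/(-2 - 9))²) + (-10 + 0))² = (√(144 + (-17/4/(-11))²) - 10)² = (√(144 + (-17/4*(-1/11))²) - 10)² = (√(144 + (17/44)²) - 10)² = (√(144 + 289/1936) - 10)² = (√(279073/1936) - 10)² = (√279073/44 - 10)² = (-10 + √279073/44)²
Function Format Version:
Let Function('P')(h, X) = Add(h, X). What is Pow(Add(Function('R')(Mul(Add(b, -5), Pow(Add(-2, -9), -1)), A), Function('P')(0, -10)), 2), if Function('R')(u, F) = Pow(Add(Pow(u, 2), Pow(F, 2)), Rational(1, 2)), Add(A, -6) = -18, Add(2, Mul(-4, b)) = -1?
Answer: Mul(Rational(1, 1936), Pow(Add(440, Mul(-1, Pow(279073, Rational(1, 2)))), 2)) ≈ 4.0249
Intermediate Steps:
b = Rational(3, 4) (b = Add(Rational(1, 2), Mul(Rational(-1, 4), -1)) = Add(Rational(1, 2), Rational(1, 4)) = Rational(3, 4) ≈ 0.75000)
A = -12 (A = Add(6, -18) = -12)
Function('P')(h, X) = Add(X, h)
Function('R')(u, F) = Pow(Add(Pow(F, 2), Pow(u, 2)), Rational(1, 2))
Pow(Add(Function('R')(Mul(Add(b, -5), Pow(Add(-2, -9), -1)), A), Function('P')(0, -10)), 2) = Pow(Add(Pow(Add(Pow(-12, 2), Pow(Mul(Add(Rational(3, 4), -5), Pow(Add(-2, -9), -1)), 2)), Rational(1, 2)), Add(-10, 0)), 2) = Pow(Add(Pow(Add(144, Pow(Mul(Rational(-17, 4), Pow(-11, -1)), 2)), Rational(1, 2)), -10), 2) = Pow(Add(Pow(Add(144, Pow(Mul(Rational(-17, 4), Rational(-1, 11)), 2)), Rational(1, 2)), -10), 2) = Pow(Add(Pow(Add(144, Pow(Rational(17, 44), 2)), Rational(1, 2)), -10), 2) = Pow(Add(Pow(Add(144, Rational(289, 1936)), Rational(1, 2)), -10), 2) = Pow(Add(Pow(Rational(279073, 1936), Rational(1, 2)), -10), 2) = Pow(Add(Mul(Rational(1, 44), Pow(279073, Rational(1, 2))), -10), 2) = Pow(Add(-10, Mul(Rational(1, 44), Pow(279073, Rational(1, 2)))), 2)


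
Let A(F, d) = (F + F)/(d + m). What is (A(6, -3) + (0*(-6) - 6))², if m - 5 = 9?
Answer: 2916/121 ≈ 24.099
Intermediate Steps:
m = 14 (m = 5 + 9 = 14)
A(F, d) = 2*F/(14 + d) (A(F, d) = (F + F)/(d + 14) = (2*F)/(14 + d) = 2*F/(14 + d))
(A(6, -3) + (0*(-6) - 6))² = (2*6/(14 - 3) + (0*(-6) - 6))² = (2*6/11 + (0 - 6))² = (2*6*(1/11) - 6)² = (12/11 - 6)² = (-54/11)² = 2916/121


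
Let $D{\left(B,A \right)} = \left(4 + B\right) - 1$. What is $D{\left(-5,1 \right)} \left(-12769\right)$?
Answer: $25538$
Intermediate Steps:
$D{\left(B,A \right)} = 3 + B$
$D{\left(-5,1 \right)} \left(-12769\right) = \left(3 - 5\right) \left(-12769\right) = \left(-2\right) \left(-12769\right) = 25538$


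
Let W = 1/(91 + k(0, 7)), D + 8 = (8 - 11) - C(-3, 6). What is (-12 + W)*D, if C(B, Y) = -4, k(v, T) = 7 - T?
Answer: 1091/13 ≈ 83.923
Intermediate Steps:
D = -7 (D = -8 + ((8 - 11) - 1*(-4)) = -8 + (-3 + 4) = -8 + 1 = -7)
W = 1/91 (W = 1/(91 + (7 - 1*7)) = 1/(91 + (7 - 7)) = 1/(91 + 0) = 1/91 ≈ 0.010989)
(-12 + W)*D = (-12 + 1/91)*(-7) = -1091/91*(-7) = 1091/13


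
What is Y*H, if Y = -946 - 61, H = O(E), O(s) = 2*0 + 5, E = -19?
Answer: -5035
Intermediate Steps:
O(s) = 5 (O(s) = 0 + 5 = 5)
H = 5
Y = -1007
Y*H = -1007*5 = -5035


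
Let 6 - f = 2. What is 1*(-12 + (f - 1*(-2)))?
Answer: -6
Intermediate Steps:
f = 4 (f = 6 - 1*2 = 6 - 2 = 4)
1*(-12 + (f - 1*(-2))) = 1*(-12 + (4 - 1*(-2))) = 1*(-12 + (4 + 2)) = 1*(-12 + 6) = 1*(-6) = -6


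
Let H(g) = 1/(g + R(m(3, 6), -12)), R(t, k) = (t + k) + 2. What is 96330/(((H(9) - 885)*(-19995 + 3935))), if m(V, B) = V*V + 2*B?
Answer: 96330/14212297 ≈ 0.0067779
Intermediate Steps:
m(V, B) = V² + 2*B
R(t, k) = 2 + k + t (R(t, k) = (k + t) + 2 = 2 + k + t)
H(g) = 1/(11 + g) (H(g) = 1/(g + (2 - 12 + (3² + 2*6))) = 1/(g + (2 - 12 + (9 + 12))) = 1/(g + (2 - 12 + 21)) = 1/(g + 11) = 1/(11 + g))
96330/(((H(9) - 885)*(-19995 + 3935))) = 96330/(((1/(11 + 9) - 885)*(-19995 + 3935))) = 96330/(((1/20 - 885)*(-16060))) = 96330/((-17699/20*(-16060))) = 96330/14212297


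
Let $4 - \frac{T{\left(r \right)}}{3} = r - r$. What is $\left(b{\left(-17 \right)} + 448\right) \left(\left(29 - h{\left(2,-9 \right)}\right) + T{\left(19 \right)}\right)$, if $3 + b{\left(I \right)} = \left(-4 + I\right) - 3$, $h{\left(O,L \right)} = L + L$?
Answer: $24839$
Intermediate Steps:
$h{\left(O,L \right)} = 2 L$
$T{\left(r \right)} = 12$ ($T{\left(r \right)} = 12 - 3 \left(r - r\right) = 12 - 0 = 12 + 0 = 12$)
$b{\left(I \right)} = -10 + I$ ($b{\left(I \right)} = -3 + \left(\left(-4 + I\right) - 3\right) = -3 + \left(-7 + I\right) = -10 + I$)
$\left(b{\left(-17 \right)} + 448\right) \left(\left(29 - h{\left(2,-9 \right)}\right) + T{\left(19 \right)}\right) = \left(\left(-10 - 17\right) + 448\right) \left(\left(29 - 2 \left(-9\right)\right) + 12\right) = \left(-27 + 448\right) \left(\left(29 - -18\right) + 12\right) = 421 \left(\left(29 + 18\right) + 12\right) = 421 \left(47 + 12\right) = 421 \cdot 59 = 24839$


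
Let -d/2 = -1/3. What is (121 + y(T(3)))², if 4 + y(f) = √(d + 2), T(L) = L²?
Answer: 41075/3 + 156*√6 ≈ 14074.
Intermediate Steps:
d = ⅔ (d = -(-2)/3 = -2*(-⅓) = ⅔ ≈ 0.66667)
y(f) = -4 + 2*√6/3 (y(f) = -4 + √(⅔ + 2) = -4 + √(8/3) = -4 + 2*√6/3)
(121 + y(T(3)))² = (121 + (-4 + 2*√6/3))² = (117 + 2*√6/3)²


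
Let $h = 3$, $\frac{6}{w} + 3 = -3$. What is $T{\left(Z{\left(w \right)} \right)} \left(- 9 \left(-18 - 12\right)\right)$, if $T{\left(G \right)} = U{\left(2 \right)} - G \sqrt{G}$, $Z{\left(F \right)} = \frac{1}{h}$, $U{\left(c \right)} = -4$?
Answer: $-1080 - 30 \sqrt{3} \approx -1132.0$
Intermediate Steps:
$w = -1$ ($w = \frac{6}{-3 - 3} = \frac{6}{-6} = 6 \left(- \frac{1}{6}\right) = -1$)
$Z{\left(F \right)} = \frac{1}{3}$
$T{\left(G \right)} = -4 - G^{\frac{3}{2}}$ ($T{\left(G \right)} = -4 - G \sqrt{G} = -4 - G^{\frac{3}{2}}$)
$T{\left(Z{\left(w \right)} \right)} \left(- 9 \left(-18 - 12\right)\right) = \left(-4 - \left(\frac{1}{3}\right)^{\frac{3}{2}}\right) \left(- 9 \left(-18 - 12\right)\right) = \left(-4 - \frac{\sqrt{3}}{9}\right) \left(\left(-9\right) \left(-30\right)\right) = \left(-4 - \frac{\sqrt{3}}{9}\right) 270 = -1080 - 30 \sqrt{3}$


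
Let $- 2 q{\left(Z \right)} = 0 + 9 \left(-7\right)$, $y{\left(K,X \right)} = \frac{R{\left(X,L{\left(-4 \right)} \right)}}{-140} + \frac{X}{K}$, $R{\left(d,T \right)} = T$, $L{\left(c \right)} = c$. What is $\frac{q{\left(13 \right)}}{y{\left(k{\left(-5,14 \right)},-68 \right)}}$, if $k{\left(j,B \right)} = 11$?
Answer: $- \frac{24255}{4738} \approx -5.1192$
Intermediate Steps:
$y{\left(K,X \right)} = \frac{1}{35} + \frac{X}{K}$ ($y{\left(K,X \right)} = - \frac{4}{-140} + \frac{X}{K} = \left(-4\right) \left(- \frac{1}{140}\right) + \frac{X}{K} = \frac{1}{35} + \frac{X}{K}$)
$q{\left(Z \right)} = \frac{63}{2}$ ($q{\left(Z \right)} = - \frac{0 + 9 \left(-7\right)}{2} = - \frac{0 - 63}{2} = \left(- \frac{1}{2}\right) \left(-63\right) = \frac{63}{2}$)
$\frac{q{\left(13 \right)}}{y{\left(k{\left(-5,14 \right)},-68 \right)}} = \frac{63}{2 \frac{-68 + \frac{1}{35} \cdot 11}{11}} = \frac{63}{2 \frac{-68 + \frac{11}{35}}{11}} = \frac{63}{2 \cdot \frac{1}{11} \left(- \frac{2369}{35}\right)} = \frac{63}{2 \left(- \frac{2369}{385}\right)} = \frac{63}{2} \left(- \frac{385}{2369}\right) = - \frac{24255}{4738}$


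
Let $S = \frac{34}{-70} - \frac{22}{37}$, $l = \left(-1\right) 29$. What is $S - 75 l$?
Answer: $\frac{2815226}{1295} \approx 2173.9$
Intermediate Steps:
$l = -29$
$S = - \frac{1399}{1295}$ ($S = 34 \left(- \frac{1}{70}\right) - \frac{22}{37} = - \frac{17}{35} - \frac{22}{37} = - \frac{1399}{1295} \approx -1.0803$)
$S - 75 l = - \frac{1399}{1295} - -2175 = - \frac{1399}{1295} + 2175 = \frac{2815226}{1295}$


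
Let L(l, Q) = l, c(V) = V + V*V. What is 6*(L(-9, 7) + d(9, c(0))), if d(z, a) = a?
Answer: -54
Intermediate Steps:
c(V) = V + V**2
6*(L(-9, 7) + d(9, c(0))) = 6*(-9 + 0*(1 + 0)) = 6*(-9 + 0*1) = 6*(-9 + 0) = 6*(-9) = -54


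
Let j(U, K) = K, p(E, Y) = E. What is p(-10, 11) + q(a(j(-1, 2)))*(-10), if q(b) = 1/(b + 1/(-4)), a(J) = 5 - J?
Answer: -150/11 ≈ -13.636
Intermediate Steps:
q(b) = 1/(-1/4 + b) (q(b) = 1/(b - 1/4) = 1/(-1/4 + b))
p(-10, 11) + q(a(j(-1, 2)))*(-10) = -10 + (4/(-1 + 4*(5 - 1*2)))*(-10) = -10 + (4/(-1 + 4*(5 - 2)))*(-10) = -10 + (4/(-1 + 4*3))*(-10) = -10 + (4/(-1 + 12))*(-10) = -10 + (4/11)*(-10) = -10 - 40/11 = -150/11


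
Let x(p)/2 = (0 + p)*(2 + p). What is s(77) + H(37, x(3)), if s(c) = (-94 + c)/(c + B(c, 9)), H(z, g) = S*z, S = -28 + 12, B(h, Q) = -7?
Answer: -41457/70 ≈ -592.24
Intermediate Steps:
S = -16
x(p) = 2*p*(2 + p) (x(p) = 2*((0 + p)*(2 + p)) = 2*(p*(2 + p)) = 2*p*(2 + p))
H(z, g) = -16*z
s(c) = (-94 + c)/(-7 + c) (s(c) = (-94 + c)/(c - 7) = (-94 + c)/(-7 + c))
s(77) + H(37, x(3)) = (-94 + 77)/(-7 + 77) - 16*37 = -17/70 - 592 = -41457/70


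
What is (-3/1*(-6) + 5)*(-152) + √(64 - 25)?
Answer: -3496 + √39 ≈ -3489.8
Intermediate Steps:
(-3/1*(-6) + 5)*(-152) + √(64 - 25) = (-3*1*(-6) + 5)*(-152) + √39 = (-3*(-6) + 5)*(-152) + √39 = (18 + 5)*(-152) + √39 = 23*(-152) + √39 = -3496 + √39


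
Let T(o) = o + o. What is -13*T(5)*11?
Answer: -1430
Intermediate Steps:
T(o) = 2*o
-13*T(5)*11 = -26*5*11 = -13*10*11 = -130*11 = -1430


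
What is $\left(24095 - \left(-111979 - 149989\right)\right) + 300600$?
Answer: $586663$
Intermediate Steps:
$\left(24095 - \left(-111979 - 149989\right)\right) + 300600 = \left(24095 - -261968\right) + 300600 = \left(24095 + 261968\right) + 300600 = 286063 + 300600 = 586663$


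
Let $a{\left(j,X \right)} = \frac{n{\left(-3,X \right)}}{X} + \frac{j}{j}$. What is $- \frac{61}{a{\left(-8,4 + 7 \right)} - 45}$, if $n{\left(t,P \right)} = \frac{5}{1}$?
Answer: $\frac{671}{479} \approx 1.4008$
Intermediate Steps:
$n{\left(t,P \right)} = 5$ ($n{\left(t,P \right)} = 5 \cdot 1 = 5$)
$a{\left(j,X \right)} = 1 + \frac{5}{X}$ ($a{\left(j,X \right)} = \frac{5}{X} + \frac{j}{j} = \frac{5}{X} + 1 = 1 + \frac{5}{X}$)
$- \frac{61}{a{\left(-8,4 + 7 \right)} - 45} = - \frac{61}{\frac{5 + \left(4 + 7\right)}{4 + 7} - 45} = - \frac{61}{\frac{5 + 11}{11} - 45} = - \frac{61}{\frac{1}{11} \cdot 16 - 45} = - \frac{61}{\frac{16}{11} - 45} = - \frac{61}{- \frac{479}{11}} = \left(-61\right) \left(- \frac{11}{479}\right) = \frac{671}{479}$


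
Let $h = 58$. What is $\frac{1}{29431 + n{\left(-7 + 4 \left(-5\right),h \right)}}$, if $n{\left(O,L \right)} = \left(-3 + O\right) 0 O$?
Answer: $\frac{1}{29431} \approx 3.3978 \cdot 10^{-5}$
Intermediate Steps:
$n{\left(O,L \right)} = 0$ ($n{\left(O,L \right)} = 0 O = 0$)
$\frac{1}{29431 + n{\left(-7 + 4 \left(-5\right),h \right)}} = \frac{1}{29431 + 0} = \frac{1}{29431}$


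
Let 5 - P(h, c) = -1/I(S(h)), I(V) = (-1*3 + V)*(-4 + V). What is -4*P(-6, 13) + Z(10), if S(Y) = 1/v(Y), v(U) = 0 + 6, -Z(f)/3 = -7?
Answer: 247/391 ≈ 0.63171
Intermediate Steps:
Z(f) = 21 (Z(f) = -3*(-7) = 21)
v(U) = 6
S(Y) = ⅙ (S(Y) = 1/6 = ⅙)
I(V) = (-4 + V)*(-3 + V) (I(V) = (-3 + V)*(-4 + V) = (-4 + V)*(-3 + V))
P(h, c) = 1991/391 (P(h, c) = 5 - (-1)/(12 + (⅙)² - 7*⅙) = 5 - (-1)/(12 + 1/36 - 7/6) = 5 - (-1)/391/36 = 5 - (-1)*36/391 = 5 - 1*(-36/391) = 5 + 36/391 = 1991/391)
-4*P(-6, 13) + Z(10) = -4*1991/391 + 21 = -7964/391 + 21 = 247/391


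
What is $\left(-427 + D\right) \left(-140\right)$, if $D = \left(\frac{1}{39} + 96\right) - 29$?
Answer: $\frac{1965460}{39} \approx 50396.0$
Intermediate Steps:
$D = \frac{2614}{39}$ ($D = \left(\frac{1}{39} + 96\right) - 29 = \frac{3745}{39} - 29 = \frac{2614}{39} \approx 67.026$)
$\left(-427 + D\right) \left(-140\right) = \left(-427 + \frac{2614}{39}\right) \left(-140\right) = \left(- \frac{14039}{39}\right) \left(-140\right) = \frac{1965460}{39}$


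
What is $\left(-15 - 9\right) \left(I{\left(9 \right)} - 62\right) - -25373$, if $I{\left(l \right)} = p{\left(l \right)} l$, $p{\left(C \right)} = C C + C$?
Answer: $7421$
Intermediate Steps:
$p{\left(C \right)} = C + C^{2}$ ($p{\left(C \right)} = C^{2} + C = C + C^{2}$)
$I{\left(l \right)} = l^{2} \left(1 + l\right)$ ($I{\left(l \right)} = l \left(1 + l\right) l = l^{2} \left(1 + l\right)$)
$\left(-15 - 9\right) \left(I{\left(9 \right)} - 62\right) - -25373 = \left(-15 - 9\right) \left(9^{2} \left(1 + 9\right) - 62\right) - -25373 = \left(-15 - 9\right) \left(81 \cdot 10 - 62\right) + 25373 = - 24 \left(810 - 62\right) + 25373 = \left(-24\right) 748 + 25373 = -17952 + 25373 = 7421$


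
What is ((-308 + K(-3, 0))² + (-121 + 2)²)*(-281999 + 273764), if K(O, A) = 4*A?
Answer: -897820875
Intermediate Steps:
((-308 + K(-3, 0))² + (-121 + 2)²)*(-281999 + 273764) = ((-308 + 4*0)² + (-121 + 2)²)*(-281999 + 273764) = ((-308 + 0)² + (-119)²)*(-8235) = ((-308)² + 14161)*(-8235) = (94864 + 14161)*(-8235) = 109025*(-8235) = -897820875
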